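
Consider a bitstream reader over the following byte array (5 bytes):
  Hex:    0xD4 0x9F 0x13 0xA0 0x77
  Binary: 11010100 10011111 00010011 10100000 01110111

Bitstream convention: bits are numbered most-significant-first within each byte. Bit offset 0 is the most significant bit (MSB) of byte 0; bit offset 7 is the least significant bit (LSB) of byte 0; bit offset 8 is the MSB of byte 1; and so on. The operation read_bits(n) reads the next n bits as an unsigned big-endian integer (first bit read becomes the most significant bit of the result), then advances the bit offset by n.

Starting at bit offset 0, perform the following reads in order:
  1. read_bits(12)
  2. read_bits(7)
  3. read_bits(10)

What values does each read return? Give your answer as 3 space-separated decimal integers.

Read 1: bits[0:12] width=12 -> value=3401 (bin 110101001001); offset now 12 = byte 1 bit 4; 28 bits remain
Read 2: bits[12:19] width=7 -> value=120 (bin 1111000); offset now 19 = byte 2 bit 3; 21 bits remain
Read 3: bits[19:29] width=10 -> value=628 (bin 1001110100); offset now 29 = byte 3 bit 5; 11 bits remain

Answer: 3401 120 628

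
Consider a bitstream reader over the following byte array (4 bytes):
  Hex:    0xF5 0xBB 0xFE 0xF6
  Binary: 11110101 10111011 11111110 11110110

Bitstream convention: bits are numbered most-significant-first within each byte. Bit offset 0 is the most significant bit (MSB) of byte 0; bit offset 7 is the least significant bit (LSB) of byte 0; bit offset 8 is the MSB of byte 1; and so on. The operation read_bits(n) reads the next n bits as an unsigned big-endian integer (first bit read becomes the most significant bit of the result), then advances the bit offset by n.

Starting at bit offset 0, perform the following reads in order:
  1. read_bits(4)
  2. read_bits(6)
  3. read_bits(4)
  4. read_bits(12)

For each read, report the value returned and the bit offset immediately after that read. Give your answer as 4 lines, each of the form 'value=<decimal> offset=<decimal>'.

Read 1: bits[0:4] width=4 -> value=15 (bin 1111); offset now 4 = byte 0 bit 4; 28 bits remain
Read 2: bits[4:10] width=6 -> value=22 (bin 010110); offset now 10 = byte 1 bit 2; 22 bits remain
Read 3: bits[10:14] width=4 -> value=14 (bin 1110); offset now 14 = byte 1 bit 6; 18 bits remain
Read 4: bits[14:26] width=12 -> value=4091 (bin 111111111011); offset now 26 = byte 3 bit 2; 6 bits remain

Answer: value=15 offset=4
value=22 offset=10
value=14 offset=14
value=4091 offset=26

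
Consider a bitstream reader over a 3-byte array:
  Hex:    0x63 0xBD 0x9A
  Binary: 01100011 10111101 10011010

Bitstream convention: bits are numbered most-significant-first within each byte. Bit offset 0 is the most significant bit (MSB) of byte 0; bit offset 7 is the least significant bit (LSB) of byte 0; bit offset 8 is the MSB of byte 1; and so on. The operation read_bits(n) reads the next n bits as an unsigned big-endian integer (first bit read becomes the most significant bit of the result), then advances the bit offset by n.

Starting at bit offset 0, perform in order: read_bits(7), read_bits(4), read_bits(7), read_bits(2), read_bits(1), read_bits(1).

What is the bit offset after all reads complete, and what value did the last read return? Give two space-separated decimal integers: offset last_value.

Read 1: bits[0:7] width=7 -> value=49 (bin 0110001); offset now 7 = byte 0 bit 7; 17 bits remain
Read 2: bits[7:11] width=4 -> value=13 (bin 1101); offset now 11 = byte 1 bit 3; 13 bits remain
Read 3: bits[11:18] width=7 -> value=118 (bin 1110110); offset now 18 = byte 2 bit 2; 6 bits remain
Read 4: bits[18:20] width=2 -> value=1 (bin 01); offset now 20 = byte 2 bit 4; 4 bits remain
Read 5: bits[20:21] width=1 -> value=1 (bin 1); offset now 21 = byte 2 bit 5; 3 bits remain
Read 6: bits[21:22] width=1 -> value=0 (bin 0); offset now 22 = byte 2 bit 6; 2 bits remain

Answer: 22 0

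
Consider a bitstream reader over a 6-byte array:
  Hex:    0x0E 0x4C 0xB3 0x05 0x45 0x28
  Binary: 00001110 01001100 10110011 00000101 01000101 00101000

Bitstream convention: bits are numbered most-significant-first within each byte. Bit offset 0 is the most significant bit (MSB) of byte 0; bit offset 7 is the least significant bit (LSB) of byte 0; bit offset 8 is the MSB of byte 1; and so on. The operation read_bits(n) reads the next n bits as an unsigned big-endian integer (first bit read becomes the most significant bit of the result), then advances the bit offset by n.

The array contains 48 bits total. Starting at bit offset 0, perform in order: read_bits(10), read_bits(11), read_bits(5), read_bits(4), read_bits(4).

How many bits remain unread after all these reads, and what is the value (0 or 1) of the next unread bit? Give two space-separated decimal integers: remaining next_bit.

Read 1: bits[0:10] width=10 -> value=57 (bin 0000111001); offset now 10 = byte 1 bit 2; 38 bits remain
Read 2: bits[10:21] width=11 -> value=406 (bin 00110010110); offset now 21 = byte 2 bit 5; 27 bits remain
Read 3: bits[21:26] width=5 -> value=12 (bin 01100); offset now 26 = byte 3 bit 2; 22 bits remain
Read 4: bits[26:30] width=4 -> value=1 (bin 0001); offset now 30 = byte 3 bit 6; 18 bits remain
Read 5: bits[30:34] width=4 -> value=5 (bin 0101); offset now 34 = byte 4 bit 2; 14 bits remain

Answer: 14 0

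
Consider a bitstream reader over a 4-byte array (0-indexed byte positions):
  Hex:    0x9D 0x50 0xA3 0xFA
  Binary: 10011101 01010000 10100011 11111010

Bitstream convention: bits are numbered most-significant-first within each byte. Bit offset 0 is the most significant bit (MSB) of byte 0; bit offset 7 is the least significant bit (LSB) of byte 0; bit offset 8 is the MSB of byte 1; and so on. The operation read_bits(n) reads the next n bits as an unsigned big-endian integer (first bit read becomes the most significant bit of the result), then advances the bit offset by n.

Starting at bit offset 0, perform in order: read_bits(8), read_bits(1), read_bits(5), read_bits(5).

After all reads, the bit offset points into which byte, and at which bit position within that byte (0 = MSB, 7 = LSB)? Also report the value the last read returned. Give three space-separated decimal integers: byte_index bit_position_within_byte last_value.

Read 1: bits[0:8] width=8 -> value=157 (bin 10011101); offset now 8 = byte 1 bit 0; 24 bits remain
Read 2: bits[8:9] width=1 -> value=0 (bin 0); offset now 9 = byte 1 bit 1; 23 bits remain
Read 3: bits[9:14] width=5 -> value=20 (bin 10100); offset now 14 = byte 1 bit 6; 18 bits remain
Read 4: bits[14:19] width=5 -> value=5 (bin 00101); offset now 19 = byte 2 bit 3; 13 bits remain

Answer: 2 3 5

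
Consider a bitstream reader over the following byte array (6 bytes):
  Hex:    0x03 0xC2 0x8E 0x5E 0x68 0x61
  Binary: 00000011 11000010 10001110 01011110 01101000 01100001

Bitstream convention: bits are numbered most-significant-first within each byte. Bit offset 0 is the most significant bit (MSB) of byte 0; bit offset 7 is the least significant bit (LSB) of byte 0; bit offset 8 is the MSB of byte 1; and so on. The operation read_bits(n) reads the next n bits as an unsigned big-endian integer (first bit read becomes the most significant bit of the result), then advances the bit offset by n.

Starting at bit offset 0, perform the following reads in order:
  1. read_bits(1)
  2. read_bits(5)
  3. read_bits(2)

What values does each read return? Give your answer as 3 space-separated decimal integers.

Answer: 0 0 3

Derivation:
Read 1: bits[0:1] width=1 -> value=0 (bin 0); offset now 1 = byte 0 bit 1; 47 bits remain
Read 2: bits[1:6] width=5 -> value=0 (bin 00000); offset now 6 = byte 0 bit 6; 42 bits remain
Read 3: bits[6:8] width=2 -> value=3 (bin 11); offset now 8 = byte 1 bit 0; 40 bits remain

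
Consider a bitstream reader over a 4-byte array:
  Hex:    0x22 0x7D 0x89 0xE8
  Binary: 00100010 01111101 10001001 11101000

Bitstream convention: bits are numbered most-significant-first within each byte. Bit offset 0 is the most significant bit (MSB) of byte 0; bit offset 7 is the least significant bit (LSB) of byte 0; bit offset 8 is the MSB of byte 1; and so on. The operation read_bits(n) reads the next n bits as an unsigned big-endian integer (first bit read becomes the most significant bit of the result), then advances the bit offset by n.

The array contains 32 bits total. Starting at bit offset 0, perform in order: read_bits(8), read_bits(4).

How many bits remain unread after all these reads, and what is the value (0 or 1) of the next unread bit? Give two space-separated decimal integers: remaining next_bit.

Answer: 20 1

Derivation:
Read 1: bits[0:8] width=8 -> value=34 (bin 00100010); offset now 8 = byte 1 bit 0; 24 bits remain
Read 2: bits[8:12] width=4 -> value=7 (bin 0111); offset now 12 = byte 1 bit 4; 20 bits remain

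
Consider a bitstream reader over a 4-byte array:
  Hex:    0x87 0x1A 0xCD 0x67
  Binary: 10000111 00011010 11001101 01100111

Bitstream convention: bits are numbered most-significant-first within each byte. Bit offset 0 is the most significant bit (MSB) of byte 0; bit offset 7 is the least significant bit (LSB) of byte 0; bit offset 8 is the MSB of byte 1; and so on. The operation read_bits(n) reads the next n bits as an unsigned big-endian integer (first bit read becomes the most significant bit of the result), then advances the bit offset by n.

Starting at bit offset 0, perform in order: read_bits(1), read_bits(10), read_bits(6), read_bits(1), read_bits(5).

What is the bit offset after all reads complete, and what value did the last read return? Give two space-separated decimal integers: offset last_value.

Answer: 23 6

Derivation:
Read 1: bits[0:1] width=1 -> value=1 (bin 1); offset now 1 = byte 0 bit 1; 31 bits remain
Read 2: bits[1:11] width=10 -> value=56 (bin 0000111000); offset now 11 = byte 1 bit 3; 21 bits remain
Read 3: bits[11:17] width=6 -> value=53 (bin 110101); offset now 17 = byte 2 bit 1; 15 bits remain
Read 4: bits[17:18] width=1 -> value=1 (bin 1); offset now 18 = byte 2 bit 2; 14 bits remain
Read 5: bits[18:23] width=5 -> value=6 (bin 00110); offset now 23 = byte 2 bit 7; 9 bits remain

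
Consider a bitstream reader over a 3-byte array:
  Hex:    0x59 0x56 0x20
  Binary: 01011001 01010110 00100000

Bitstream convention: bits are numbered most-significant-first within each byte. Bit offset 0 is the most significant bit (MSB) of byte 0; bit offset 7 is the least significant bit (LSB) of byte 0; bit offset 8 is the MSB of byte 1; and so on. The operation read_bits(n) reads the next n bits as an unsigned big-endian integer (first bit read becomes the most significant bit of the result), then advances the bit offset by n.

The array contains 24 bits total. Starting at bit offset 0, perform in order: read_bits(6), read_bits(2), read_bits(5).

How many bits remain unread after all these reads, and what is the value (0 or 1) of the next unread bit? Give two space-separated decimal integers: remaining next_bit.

Answer: 11 1

Derivation:
Read 1: bits[0:6] width=6 -> value=22 (bin 010110); offset now 6 = byte 0 bit 6; 18 bits remain
Read 2: bits[6:8] width=2 -> value=1 (bin 01); offset now 8 = byte 1 bit 0; 16 bits remain
Read 3: bits[8:13] width=5 -> value=10 (bin 01010); offset now 13 = byte 1 bit 5; 11 bits remain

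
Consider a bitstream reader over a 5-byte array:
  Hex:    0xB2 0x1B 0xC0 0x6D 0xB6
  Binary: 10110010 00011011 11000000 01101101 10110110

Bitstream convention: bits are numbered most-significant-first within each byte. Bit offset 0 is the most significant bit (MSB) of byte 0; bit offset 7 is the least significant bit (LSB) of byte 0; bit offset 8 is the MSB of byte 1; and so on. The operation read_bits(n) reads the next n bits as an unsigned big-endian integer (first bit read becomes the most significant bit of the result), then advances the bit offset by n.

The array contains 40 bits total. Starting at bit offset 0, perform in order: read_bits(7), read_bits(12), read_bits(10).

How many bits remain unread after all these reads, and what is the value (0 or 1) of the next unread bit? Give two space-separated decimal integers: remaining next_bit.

Read 1: bits[0:7] width=7 -> value=89 (bin 1011001); offset now 7 = byte 0 bit 7; 33 bits remain
Read 2: bits[7:19] width=12 -> value=222 (bin 000011011110); offset now 19 = byte 2 bit 3; 21 bits remain
Read 3: bits[19:29] width=10 -> value=13 (bin 0000001101); offset now 29 = byte 3 bit 5; 11 bits remain

Answer: 11 1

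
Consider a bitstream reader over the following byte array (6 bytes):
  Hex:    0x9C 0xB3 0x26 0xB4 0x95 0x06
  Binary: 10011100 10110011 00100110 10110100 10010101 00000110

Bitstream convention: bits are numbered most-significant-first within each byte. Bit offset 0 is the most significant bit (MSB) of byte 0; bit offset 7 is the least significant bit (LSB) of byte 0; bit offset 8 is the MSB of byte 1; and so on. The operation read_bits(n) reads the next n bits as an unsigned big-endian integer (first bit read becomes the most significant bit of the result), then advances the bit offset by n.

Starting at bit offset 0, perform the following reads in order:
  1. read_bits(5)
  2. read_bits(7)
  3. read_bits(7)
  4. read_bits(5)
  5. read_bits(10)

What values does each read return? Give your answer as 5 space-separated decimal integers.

Answer: 19 75 25 6 722

Derivation:
Read 1: bits[0:5] width=5 -> value=19 (bin 10011); offset now 5 = byte 0 bit 5; 43 bits remain
Read 2: bits[5:12] width=7 -> value=75 (bin 1001011); offset now 12 = byte 1 bit 4; 36 bits remain
Read 3: bits[12:19] width=7 -> value=25 (bin 0011001); offset now 19 = byte 2 bit 3; 29 bits remain
Read 4: bits[19:24] width=5 -> value=6 (bin 00110); offset now 24 = byte 3 bit 0; 24 bits remain
Read 5: bits[24:34] width=10 -> value=722 (bin 1011010010); offset now 34 = byte 4 bit 2; 14 bits remain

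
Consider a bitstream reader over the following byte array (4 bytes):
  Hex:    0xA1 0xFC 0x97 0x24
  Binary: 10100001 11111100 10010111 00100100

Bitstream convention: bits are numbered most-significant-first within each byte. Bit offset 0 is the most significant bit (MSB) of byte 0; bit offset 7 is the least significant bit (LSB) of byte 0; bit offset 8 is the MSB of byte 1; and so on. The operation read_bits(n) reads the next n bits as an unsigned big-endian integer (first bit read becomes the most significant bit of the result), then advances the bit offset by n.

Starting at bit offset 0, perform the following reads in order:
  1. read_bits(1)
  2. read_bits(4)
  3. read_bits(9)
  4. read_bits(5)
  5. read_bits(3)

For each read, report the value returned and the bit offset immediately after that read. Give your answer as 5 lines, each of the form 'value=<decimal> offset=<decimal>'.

Read 1: bits[0:1] width=1 -> value=1 (bin 1); offset now 1 = byte 0 bit 1; 31 bits remain
Read 2: bits[1:5] width=4 -> value=4 (bin 0100); offset now 5 = byte 0 bit 5; 27 bits remain
Read 3: bits[5:14] width=9 -> value=127 (bin 001111111); offset now 14 = byte 1 bit 6; 18 bits remain
Read 4: bits[14:19] width=5 -> value=4 (bin 00100); offset now 19 = byte 2 bit 3; 13 bits remain
Read 5: bits[19:22] width=3 -> value=5 (bin 101); offset now 22 = byte 2 bit 6; 10 bits remain

Answer: value=1 offset=1
value=4 offset=5
value=127 offset=14
value=4 offset=19
value=5 offset=22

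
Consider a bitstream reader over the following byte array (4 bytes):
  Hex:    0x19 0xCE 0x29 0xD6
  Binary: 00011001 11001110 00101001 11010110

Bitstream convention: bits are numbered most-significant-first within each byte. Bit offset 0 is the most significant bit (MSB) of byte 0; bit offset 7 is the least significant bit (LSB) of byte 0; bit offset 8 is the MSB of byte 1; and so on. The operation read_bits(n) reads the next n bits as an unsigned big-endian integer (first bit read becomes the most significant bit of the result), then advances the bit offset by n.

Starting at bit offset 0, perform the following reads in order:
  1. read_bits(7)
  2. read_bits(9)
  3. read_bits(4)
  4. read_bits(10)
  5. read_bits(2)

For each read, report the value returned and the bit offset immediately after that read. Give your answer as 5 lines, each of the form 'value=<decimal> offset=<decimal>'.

Answer: value=12 offset=7
value=462 offset=16
value=2 offset=20
value=629 offset=30
value=2 offset=32

Derivation:
Read 1: bits[0:7] width=7 -> value=12 (bin 0001100); offset now 7 = byte 0 bit 7; 25 bits remain
Read 2: bits[7:16] width=9 -> value=462 (bin 111001110); offset now 16 = byte 2 bit 0; 16 bits remain
Read 3: bits[16:20] width=4 -> value=2 (bin 0010); offset now 20 = byte 2 bit 4; 12 bits remain
Read 4: bits[20:30] width=10 -> value=629 (bin 1001110101); offset now 30 = byte 3 bit 6; 2 bits remain
Read 5: bits[30:32] width=2 -> value=2 (bin 10); offset now 32 = byte 4 bit 0; 0 bits remain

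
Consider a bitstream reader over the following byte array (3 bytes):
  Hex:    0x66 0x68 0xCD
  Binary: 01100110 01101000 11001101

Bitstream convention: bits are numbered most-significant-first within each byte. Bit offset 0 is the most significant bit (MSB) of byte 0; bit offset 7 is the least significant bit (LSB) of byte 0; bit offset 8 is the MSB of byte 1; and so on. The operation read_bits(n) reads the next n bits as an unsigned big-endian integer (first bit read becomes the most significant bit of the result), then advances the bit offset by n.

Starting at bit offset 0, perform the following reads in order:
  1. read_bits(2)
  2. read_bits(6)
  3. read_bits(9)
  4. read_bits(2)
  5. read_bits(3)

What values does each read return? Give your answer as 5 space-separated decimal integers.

Read 1: bits[0:2] width=2 -> value=1 (bin 01); offset now 2 = byte 0 bit 2; 22 bits remain
Read 2: bits[2:8] width=6 -> value=38 (bin 100110); offset now 8 = byte 1 bit 0; 16 bits remain
Read 3: bits[8:17] width=9 -> value=209 (bin 011010001); offset now 17 = byte 2 bit 1; 7 bits remain
Read 4: bits[17:19] width=2 -> value=2 (bin 10); offset now 19 = byte 2 bit 3; 5 bits remain
Read 5: bits[19:22] width=3 -> value=3 (bin 011); offset now 22 = byte 2 bit 6; 2 bits remain

Answer: 1 38 209 2 3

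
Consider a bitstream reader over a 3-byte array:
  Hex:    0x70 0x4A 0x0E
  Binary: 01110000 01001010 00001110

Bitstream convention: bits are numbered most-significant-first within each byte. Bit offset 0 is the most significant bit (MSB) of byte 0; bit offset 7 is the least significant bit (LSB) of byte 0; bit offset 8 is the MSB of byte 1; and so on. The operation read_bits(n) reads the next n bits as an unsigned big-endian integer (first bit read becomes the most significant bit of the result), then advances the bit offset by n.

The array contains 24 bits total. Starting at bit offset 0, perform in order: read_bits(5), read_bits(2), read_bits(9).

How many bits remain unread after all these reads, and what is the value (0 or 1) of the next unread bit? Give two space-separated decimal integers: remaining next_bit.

Answer: 8 0

Derivation:
Read 1: bits[0:5] width=5 -> value=14 (bin 01110); offset now 5 = byte 0 bit 5; 19 bits remain
Read 2: bits[5:7] width=2 -> value=0 (bin 00); offset now 7 = byte 0 bit 7; 17 bits remain
Read 3: bits[7:16] width=9 -> value=74 (bin 001001010); offset now 16 = byte 2 bit 0; 8 bits remain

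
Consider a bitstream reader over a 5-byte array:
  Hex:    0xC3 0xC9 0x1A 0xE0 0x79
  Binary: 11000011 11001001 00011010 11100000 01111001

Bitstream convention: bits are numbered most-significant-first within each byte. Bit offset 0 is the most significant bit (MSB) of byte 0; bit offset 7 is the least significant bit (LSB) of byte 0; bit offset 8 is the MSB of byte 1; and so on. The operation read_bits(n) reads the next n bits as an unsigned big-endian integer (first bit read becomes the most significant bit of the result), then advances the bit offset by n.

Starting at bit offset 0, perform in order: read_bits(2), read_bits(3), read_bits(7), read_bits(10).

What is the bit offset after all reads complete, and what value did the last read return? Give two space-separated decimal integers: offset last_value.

Answer: 22 582

Derivation:
Read 1: bits[0:2] width=2 -> value=3 (bin 11); offset now 2 = byte 0 bit 2; 38 bits remain
Read 2: bits[2:5] width=3 -> value=0 (bin 000); offset now 5 = byte 0 bit 5; 35 bits remain
Read 3: bits[5:12] width=7 -> value=60 (bin 0111100); offset now 12 = byte 1 bit 4; 28 bits remain
Read 4: bits[12:22] width=10 -> value=582 (bin 1001000110); offset now 22 = byte 2 bit 6; 18 bits remain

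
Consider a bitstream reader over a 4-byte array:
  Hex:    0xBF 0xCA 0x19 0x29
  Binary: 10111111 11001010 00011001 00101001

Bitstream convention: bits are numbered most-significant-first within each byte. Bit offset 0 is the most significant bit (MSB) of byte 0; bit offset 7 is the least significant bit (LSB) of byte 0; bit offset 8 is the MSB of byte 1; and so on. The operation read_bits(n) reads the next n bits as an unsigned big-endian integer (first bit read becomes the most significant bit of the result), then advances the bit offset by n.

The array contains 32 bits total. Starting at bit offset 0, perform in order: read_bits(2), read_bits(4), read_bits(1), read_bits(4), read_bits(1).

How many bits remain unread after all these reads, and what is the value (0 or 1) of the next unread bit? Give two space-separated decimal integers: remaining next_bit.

Read 1: bits[0:2] width=2 -> value=2 (bin 10); offset now 2 = byte 0 bit 2; 30 bits remain
Read 2: bits[2:6] width=4 -> value=15 (bin 1111); offset now 6 = byte 0 bit 6; 26 bits remain
Read 3: bits[6:7] width=1 -> value=1 (bin 1); offset now 7 = byte 0 bit 7; 25 bits remain
Read 4: bits[7:11] width=4 -> value=14 (bin 1110); offset now 11 = byte 1 bit 3; 21 bits remain
Read 5: bits[11:12] width=1 -> value=0 (bin 0); offset now 12 = byte 1 bit 4; 20 bits remain

Answer: 20 1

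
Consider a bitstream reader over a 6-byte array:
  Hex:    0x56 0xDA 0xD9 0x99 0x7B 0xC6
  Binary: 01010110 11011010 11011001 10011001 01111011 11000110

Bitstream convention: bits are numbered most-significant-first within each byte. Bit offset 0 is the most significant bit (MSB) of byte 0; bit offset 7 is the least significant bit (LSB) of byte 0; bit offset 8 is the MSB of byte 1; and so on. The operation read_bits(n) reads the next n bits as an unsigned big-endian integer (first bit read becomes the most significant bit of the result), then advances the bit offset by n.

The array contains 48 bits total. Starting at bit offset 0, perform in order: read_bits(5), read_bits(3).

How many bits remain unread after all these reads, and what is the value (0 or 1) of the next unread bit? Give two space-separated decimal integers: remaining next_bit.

Answer: 40 1

Derivation:
Read 1: bits[0:5] width=5 -> value=10 (bin 01010); offset now 5 = byte 0 bit 5; 43 bits remain
Read 2: bits[5:8] width=3 -> value=6 (bin 110); offset now 8 = byte 1 bit 0; 40 bits remain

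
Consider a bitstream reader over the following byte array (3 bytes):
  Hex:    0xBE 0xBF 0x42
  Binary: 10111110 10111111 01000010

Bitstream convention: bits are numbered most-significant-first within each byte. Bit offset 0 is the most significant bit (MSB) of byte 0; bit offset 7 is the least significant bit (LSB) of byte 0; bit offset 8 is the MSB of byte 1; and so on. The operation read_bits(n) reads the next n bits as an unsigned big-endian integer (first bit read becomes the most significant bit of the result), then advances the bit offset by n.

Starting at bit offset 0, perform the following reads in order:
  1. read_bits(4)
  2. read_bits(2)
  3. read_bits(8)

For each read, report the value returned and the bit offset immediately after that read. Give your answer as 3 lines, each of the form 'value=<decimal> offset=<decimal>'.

Read 1: bits[0:4] width=4 -> value=11 (bin 1011); offset now 4 = byte 0 bit 4; 20 bits remain
Read 2: bits[4:6] width=2 -> value=3 (bin 11); offset now 6 = byte 0 bit 6; 18 bits remain
Read 3: bits[6:14] width=8 -> value=175 (bin 10101111); offset now 14 = byte 1 bit 6; 10 bits remain

Answer: value=11 offset=4
value=3 offset=6
value=175 offset=14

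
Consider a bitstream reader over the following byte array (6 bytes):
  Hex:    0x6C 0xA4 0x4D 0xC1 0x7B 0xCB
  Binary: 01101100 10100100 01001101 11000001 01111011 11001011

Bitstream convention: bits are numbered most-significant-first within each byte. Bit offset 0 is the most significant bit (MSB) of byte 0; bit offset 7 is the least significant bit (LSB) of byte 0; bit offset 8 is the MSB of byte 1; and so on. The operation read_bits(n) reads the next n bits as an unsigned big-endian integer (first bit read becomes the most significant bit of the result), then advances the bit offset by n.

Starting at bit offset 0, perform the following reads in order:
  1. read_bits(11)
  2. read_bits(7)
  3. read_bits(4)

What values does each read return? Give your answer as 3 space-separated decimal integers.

Answer: 869 17 3

Derivation:
Read 1: bits[0:11] width=11 -> value=869 (bin 01101100101); offset now 11 = byte 1 bit 3; 37 bits remain
Read 2: bits[11:18] width=7 -> value=17 (bin 0010001); offset now 18 = byte 2 bit 2; 30 bits remain
Read 3: bits[18:22] width=4 -> value=3 (bin 0011); offset now 22 = byte 2 bit 6; 26 bits remain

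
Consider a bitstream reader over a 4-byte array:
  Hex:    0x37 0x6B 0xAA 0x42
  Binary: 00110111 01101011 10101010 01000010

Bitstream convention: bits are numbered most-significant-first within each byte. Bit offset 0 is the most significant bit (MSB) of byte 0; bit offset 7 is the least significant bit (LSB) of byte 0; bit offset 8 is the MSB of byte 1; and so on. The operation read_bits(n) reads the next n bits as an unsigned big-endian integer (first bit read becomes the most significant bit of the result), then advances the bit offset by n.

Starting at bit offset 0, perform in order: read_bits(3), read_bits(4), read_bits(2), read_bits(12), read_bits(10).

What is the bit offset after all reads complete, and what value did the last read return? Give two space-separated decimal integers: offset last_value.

Read 1: bits[0:3] width=3 -> value=1 (bin 001); offset now 3 = byte 0 bit 3; 29 bits remain
Read 2: bits[3:7] width=4 -> value=11 (bin 1011); offset now 7 = byte 0 bit 7; 25 bits remain
Read 3: bits[7:9] width=2 -> value=2 (bin 10); offset now 9 = byte 1 bit 1; 23 bits remain
Read 4: bits[9:21] width=12 -> value=3445 (bin 110101110101); offset now 21 = byte 2 bit 5; 11 bits remain
Read 5: bits[21:31] width=10 -> value=289 (bin 0100100001); offset now 31 = byte 3 bit 7; 1 bits remain

Answer: 31 289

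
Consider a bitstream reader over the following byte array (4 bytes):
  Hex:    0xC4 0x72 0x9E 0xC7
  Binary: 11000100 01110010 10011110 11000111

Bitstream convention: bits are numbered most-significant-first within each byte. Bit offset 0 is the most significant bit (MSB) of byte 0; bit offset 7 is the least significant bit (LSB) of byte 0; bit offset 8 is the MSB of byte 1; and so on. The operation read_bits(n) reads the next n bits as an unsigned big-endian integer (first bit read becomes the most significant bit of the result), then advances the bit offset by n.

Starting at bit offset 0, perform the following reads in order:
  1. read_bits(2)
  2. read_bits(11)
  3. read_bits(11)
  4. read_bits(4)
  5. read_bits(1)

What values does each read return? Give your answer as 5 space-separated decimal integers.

Answer: 3 142 670 12 0

Derivation:
Read 1: bits[0:2] width=2 -> value=3 (bin 11); offset now 2 = byte 0 bit 2; 30 bits remain
Read 2: bits[2:13] width=11 -> value=142 (bin 00010001110); offset now 13 = byte 1 bit 5; 19 bits remain
Read 3: bits[13:24] width=11 -> value=670 (bin 01010011110); offset now 24 = byte 3 bit 0; 8 bits remain
Read 4: bits[24:28] width=4 -> value=12 (bin 1100); offset now 28 = byte 3 bit 4; 4 bits remain
Read 5: bits[28:29] width=1 -> value=0 (bin 0); offset now 29 = byte 3 bit 5; 3 bits remain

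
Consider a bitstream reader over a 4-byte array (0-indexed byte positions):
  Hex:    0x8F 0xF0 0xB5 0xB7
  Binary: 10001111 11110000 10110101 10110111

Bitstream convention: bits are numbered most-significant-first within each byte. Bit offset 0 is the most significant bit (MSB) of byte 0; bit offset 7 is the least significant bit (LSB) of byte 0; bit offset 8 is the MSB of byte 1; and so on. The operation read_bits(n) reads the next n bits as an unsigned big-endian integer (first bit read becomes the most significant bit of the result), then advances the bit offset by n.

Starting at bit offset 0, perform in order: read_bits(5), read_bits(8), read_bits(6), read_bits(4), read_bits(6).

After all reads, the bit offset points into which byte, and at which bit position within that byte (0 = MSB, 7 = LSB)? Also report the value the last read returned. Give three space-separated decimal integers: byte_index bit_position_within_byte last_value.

Read 1: bits[0:5] width=5 -> value=17 (bin 10001); offset now 5 = byte 0 bit 5; 27 bits remain
Read 2: bits[5:13] width=8 -> value=254 (bin 11111110); offset now 13 = byte 1 bit 5; 19 bits remain
Read 3: bits[13:19] width=6 -> value=5 (bin 000101); offset now 19 = byte 2 bit 3; 13 bits remain
Read 4: bits[19:23] width=4 -> value=10 (bin 1010); offset now 23 = byte 2 bit 7; 9 bits remain
Read 5: bits[23:29] width=6 -> value=54 (bin 110110); offset now 29 = byte 3 bit 5; 3 bits remain

Answer: 3 5 54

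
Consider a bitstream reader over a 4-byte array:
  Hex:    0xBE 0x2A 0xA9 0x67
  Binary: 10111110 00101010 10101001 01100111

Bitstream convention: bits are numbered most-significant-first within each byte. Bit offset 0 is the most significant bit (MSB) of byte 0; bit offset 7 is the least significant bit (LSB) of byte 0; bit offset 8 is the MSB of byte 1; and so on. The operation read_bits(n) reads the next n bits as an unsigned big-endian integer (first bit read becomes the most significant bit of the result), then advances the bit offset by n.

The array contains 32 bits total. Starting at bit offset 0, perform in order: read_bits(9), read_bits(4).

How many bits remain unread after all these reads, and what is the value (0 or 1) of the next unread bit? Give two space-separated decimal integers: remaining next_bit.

Read 1: bits[0:9] width=9 -> value=380 (bin 101111100); offset now 9 = byte 1 bit 1; 23 bits remain
Read 2: bits[9:13] width=4 -> value=5 (bin 0101); offset now 13 = byte 1 bit 5; 19 bits remain

Answer: 19 0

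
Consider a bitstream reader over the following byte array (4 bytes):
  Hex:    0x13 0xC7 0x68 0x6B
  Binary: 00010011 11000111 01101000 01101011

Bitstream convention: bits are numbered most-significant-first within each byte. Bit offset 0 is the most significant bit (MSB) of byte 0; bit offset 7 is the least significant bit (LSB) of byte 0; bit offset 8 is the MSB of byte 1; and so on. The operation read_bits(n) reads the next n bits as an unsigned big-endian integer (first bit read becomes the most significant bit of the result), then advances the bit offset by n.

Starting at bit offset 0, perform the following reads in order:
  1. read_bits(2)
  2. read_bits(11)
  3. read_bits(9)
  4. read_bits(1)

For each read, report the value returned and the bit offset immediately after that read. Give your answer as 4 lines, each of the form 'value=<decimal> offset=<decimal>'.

Answer: value=0 offset=2
value=632 offset=13
value=474 offset=22
value=0 offset=23

Derivation:
Read 1: bits[0:2] width=2 -> value=0 (bin 00); offset now 2 = byte 0 bit 2; 30 bits remain
Read 2: bits[2:13] width=11 -> value=632 (bin 01001111000); offset now 13 = byte 1 bit 5; 19 bits remain
Read 3: bits[13:22] width=9 -> value=474 (bin 111011010); offset now 22 = byte 2 bit 6; 10 bits remain
Read 4: bits[22:23] width=1 -> value=0 (bin 0); offset now 23 = byte 2 bit 7; 9 bits remain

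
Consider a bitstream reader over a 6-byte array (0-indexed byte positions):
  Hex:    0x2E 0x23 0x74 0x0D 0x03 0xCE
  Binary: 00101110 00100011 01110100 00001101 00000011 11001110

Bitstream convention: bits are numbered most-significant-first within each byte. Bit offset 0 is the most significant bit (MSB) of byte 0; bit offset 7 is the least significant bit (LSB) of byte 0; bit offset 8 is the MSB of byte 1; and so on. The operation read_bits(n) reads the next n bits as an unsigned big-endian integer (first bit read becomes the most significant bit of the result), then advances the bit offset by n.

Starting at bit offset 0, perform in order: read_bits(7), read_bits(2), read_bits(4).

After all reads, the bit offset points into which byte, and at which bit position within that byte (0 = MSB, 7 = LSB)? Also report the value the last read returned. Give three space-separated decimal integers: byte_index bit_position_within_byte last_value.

Answer: 1 5 4

Derivation:
Read 1: bits[0:7] width=7 -> value=23 (bin 0010111); offset now 7 = byte 0 bit 7; 41 bits remain
Read 2: bits[7:9] width=2 -> value=0 (bin 00); offset now 9 = byte 1 bit 1; 39 bits remain
Read 3: bits[9:13] width=4 -> value=4 (bin 0100); offset now 13 = byte 1 bit 5; 35 bits remain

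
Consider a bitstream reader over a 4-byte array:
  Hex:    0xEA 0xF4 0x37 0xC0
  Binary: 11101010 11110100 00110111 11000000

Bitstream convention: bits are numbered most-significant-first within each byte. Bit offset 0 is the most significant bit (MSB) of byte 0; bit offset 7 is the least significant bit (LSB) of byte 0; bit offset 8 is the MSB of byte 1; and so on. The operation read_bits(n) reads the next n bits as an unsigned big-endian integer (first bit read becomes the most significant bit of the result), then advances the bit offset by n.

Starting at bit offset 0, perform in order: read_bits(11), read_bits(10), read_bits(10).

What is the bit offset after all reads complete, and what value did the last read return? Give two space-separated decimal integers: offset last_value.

Read 1: bits[0:11] width=11 -> value=1879 (bin 11101010111); offset now 11 = byte 1 bit 3; 21 bits remain
Read 2: bits[11:21] width=10 -> value=646 (bin 1010000110); offset now 21 = byte 2 bit 5; 11 bits remain
Read 3: bits[21:31] width=10 -> value=992 (bin 1111100000); offset now 31 = byte 3 bit 7; 1 bits remain

Answer: 31 992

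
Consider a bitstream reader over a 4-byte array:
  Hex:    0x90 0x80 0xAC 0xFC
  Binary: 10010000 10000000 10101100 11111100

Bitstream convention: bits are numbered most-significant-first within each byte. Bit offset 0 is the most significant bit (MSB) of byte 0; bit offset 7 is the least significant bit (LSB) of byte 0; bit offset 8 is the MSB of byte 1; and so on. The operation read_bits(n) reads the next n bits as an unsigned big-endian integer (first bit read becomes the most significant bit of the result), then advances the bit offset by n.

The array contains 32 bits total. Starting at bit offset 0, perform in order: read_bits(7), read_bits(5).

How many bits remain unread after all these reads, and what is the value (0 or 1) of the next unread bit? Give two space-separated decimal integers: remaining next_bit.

Answer: 20 0

Derivation:
Read 1: bits[0:7] width=7 -> value=72 (bin 1001000); offset now 7 = byte 0 bit 7; 25 bits remain
Read 2: bits[7:12] width=5 -> value=8 (bin 01000); offset now 12 = byte 1 bit 4; 20 bits remain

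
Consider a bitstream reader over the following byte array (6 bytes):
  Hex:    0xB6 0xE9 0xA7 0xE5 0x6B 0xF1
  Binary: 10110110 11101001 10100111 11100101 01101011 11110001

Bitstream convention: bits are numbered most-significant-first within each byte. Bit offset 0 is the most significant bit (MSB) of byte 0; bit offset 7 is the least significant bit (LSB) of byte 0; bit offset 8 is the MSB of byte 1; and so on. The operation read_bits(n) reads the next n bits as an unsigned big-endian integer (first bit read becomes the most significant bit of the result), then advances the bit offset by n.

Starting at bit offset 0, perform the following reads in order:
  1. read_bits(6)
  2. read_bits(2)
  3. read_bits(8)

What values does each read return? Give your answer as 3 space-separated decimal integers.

Read 1: bits[0:6] width=6 -> value=45 (bin 101101); offset now 6 = byte 0 bit 6; 42 bits remain
Read 2: bits[6:8] width=2 -> value=2 (bin 10); offset now 8 = byte 1 bit 0; 40 bits remain
Read 3: bits[8:16] width=8 -> value=233 (bin 11101001); offset now 16 = byte 2 bit 0; 32 bits remain

Answer: 45 2 233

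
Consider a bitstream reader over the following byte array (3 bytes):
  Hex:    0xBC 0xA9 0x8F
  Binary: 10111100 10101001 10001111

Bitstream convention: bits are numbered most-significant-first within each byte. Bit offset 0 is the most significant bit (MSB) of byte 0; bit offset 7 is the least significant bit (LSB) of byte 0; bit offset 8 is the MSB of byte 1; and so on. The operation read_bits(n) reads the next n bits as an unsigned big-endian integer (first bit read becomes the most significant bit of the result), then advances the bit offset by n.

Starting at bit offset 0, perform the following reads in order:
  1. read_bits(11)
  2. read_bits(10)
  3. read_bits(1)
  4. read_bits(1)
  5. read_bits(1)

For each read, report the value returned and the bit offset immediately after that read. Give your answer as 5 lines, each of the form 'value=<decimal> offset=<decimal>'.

Read 1: bits[0:11] width=11 -> value=1509 (bin 10111100101); offset now 11 = byte 1 bit 3; 13 bits remain
Read 2: bits[11:21] width=10 -> value=305 (bin 0100110001); offset now 21 = byte 2 bit 5; 3 bits remain
Read 3: bits[21:22] width=1 -> value=1 (bin 1); offset now 22 = byte 2 bit 6; 2 bits remain
Read 4: bits[22:23] width=1 -> value=1 (bin 1); offset now 23 = byte 2 bit 7; 1 bits remain
Read 5: bits[23:24] width=1 -> value=1 (bin 1); offset now 24 = byte 3 bit 0; 0 bits remain

Answer: value=1509 offset=11
value=305 offset=21
value=1 offset=22
value=1 offset=23
value=1 offset=24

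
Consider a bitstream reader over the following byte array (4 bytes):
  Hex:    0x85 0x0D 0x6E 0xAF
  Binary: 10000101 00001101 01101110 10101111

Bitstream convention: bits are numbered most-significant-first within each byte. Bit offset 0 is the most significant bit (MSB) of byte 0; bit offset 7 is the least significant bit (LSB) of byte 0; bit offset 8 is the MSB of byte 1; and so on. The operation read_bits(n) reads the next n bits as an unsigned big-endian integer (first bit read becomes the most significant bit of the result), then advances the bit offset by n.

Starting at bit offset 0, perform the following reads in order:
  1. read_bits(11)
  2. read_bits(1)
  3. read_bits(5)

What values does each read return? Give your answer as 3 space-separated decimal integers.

Answer: 1064 0 26

Derivation:
Read 1: bits[0:11] width=11 -> value=1064 (bin 10000101000); offset now 11 = byte 1 bit 3; 21 bits remain
Read 2: bits[11:12] width=1 -> value=0 (bin 0); offset now 12 = byte 1 bit 4; 20 bits remain
Read 3: bits[12:17] width=5 -> value=26 (bin 11010); offset now 17 = byte 2 bit 1; 15 bits remain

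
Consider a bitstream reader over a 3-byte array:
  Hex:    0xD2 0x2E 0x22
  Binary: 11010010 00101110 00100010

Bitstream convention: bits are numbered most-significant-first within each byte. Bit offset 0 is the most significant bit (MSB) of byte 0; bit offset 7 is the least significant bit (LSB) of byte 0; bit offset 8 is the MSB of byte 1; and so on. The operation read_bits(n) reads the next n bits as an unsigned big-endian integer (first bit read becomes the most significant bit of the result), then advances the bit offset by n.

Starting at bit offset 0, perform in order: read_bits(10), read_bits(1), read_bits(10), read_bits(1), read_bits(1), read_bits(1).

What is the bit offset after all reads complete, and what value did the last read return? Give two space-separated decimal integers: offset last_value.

Answer: 24 0

Derivation:
Read 1: bits[0:10] width=10 -> value=840 (bin 1101001000); offset now 10 = byte 1 bit 2; 14 bits remain
Read 2: bits[10:11] width=1 -> value=1 (bin 1); offset now 11 = byte 1 bit 3; 13 bits remain
Read 3: bits[11:21] width=10 -> value=452 (bin 0111000100); offset now 21 = byte 2 bit 5; 3 bits remain
Read 4: bits[21:22] width=1 -> value=0 (bin 0); offset now 22 = byte 2 bit 6; 2 bits remain
Read 5: bits[22:23] width=1 -> value=1 (bin 1); offset now 23 = byte 2 bit 7; 1 bits remain
Read 6: bits[23:24] width=1 -> value=0 (bin 0); offset now 24 = byte 3 bit 0; 0 bits remain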